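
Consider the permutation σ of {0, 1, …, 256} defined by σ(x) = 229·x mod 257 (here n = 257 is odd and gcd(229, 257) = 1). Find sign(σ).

-1

Start at x=199: 199 → 82 → 17 → 38 → 221 → 237 → 46 → … (one orbit).
π_229 has 2 disjoint cycles with lengths [256, 1] on {0,…,256}.
Σ(ℓ_i−1) = 257−2 = 255; sign = (−1)^255 = -1.
Zolotarev: (229|257) = -1, matching the cycle-count sign.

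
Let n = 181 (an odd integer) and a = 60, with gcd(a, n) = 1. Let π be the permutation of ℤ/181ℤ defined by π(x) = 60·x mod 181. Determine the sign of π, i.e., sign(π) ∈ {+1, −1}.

Orbit of 29 under x↦60x: [29, 111, 144, 133, 16, 55, 42]… (length divides ord_181(60)).
The orbit structure of x ↦ 60x mod 181: 3 orbits of sizes [90, 90, 1].
Σ(ℓ_i−1) = 181−3 = 178; sign = (−1)^178 = +1.
Via Zolotarev, sign(π_{60}) = (60|181) = +1.

+1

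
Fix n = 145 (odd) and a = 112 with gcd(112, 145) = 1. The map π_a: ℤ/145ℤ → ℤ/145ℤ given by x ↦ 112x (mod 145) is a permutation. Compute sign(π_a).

-1

Start at x=54: 54 → 103 → 81 → 82 → 49 → 123 → 1 → … (one orbit).
π_112 has 10 disjoint cycles with lengths [28, 28, 28, 28, 7, 7, 7, 7, 4, 1] on {0,…,144}.
Σ(ℓ_i−1) = 145−10 = 135; sign = (−1)^135 = -1.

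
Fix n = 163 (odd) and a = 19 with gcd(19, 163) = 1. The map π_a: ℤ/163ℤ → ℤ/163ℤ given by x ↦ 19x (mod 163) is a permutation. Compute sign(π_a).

Start at x=122: 122 → 36 → 32 → 119 → 142 → 90 → 80 → … (one orbit).
The orbit structure of x ↦ 19x mod 163: 2 orbits of sizes [162, 1].
n − c = 163 − 2 = 161; sign = (−1)^161 = -1.

-1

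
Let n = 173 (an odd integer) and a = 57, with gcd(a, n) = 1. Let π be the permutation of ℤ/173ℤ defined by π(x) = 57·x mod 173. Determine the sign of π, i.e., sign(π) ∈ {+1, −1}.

+1

Trace 10: π^k(10) = [10, 51, 139, 138, 81, 119, 36] for k=0..6.
Cycle lengths of π_57 on ℤ/173ℤ: [43, 43, 43, 43, 1]; 5 cycles in total.
Σ(ℓ_i−1) = 173−5 = 168; sign = (−1)^168 = +1.
The Jacobi symbol (57|173) = +1 (Zolotarev) agrees.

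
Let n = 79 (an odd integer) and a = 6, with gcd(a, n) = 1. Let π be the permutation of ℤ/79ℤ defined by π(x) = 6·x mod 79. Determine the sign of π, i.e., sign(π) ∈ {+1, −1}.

Trace 6: π^k(6) = [6, 36, 58, 32, 34, 46, 39] for k=0..6.
π_6 has 2 disjoint cycles with lengths [78, 1] on {0,…,78}.
n − c = 79 − 2 = 77; sign = (−1)^77 = -1.
Check: (6/79) = -1 by Zolotarev.

-1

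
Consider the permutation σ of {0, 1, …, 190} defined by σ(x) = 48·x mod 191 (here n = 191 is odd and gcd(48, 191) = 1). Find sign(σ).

+1

Orbit of 10 under x↦48x: [10, 98, 120, 30, 103, 169, 90]… (length divides ord_191(48)).
π_48 has 3 disjoint cycles with lengths [95, 95, 1] on {0,…,190}.
Σ(ℓ_i−1) = 191−3 = 188; sign = (−1)^188 = +1.
Check: (48/191) = +1 by Zolotarev.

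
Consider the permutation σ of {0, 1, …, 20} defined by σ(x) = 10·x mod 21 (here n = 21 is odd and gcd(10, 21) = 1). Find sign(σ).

-1

Trace 1: π^k(1) = [1, 10, 16, 13, 4, 19] for k=0..5.
π_10 has 6 disjoint cycles with lengths [6, 6, 6, 1, 1, 1] on {0,…,20}.
6 cycles on 21: each ℓ→(−1)^(ℓ−1), product (−1)^15 = -1.
The Jacobi symbol (10|21) = -1 (Zolotarev) agrees.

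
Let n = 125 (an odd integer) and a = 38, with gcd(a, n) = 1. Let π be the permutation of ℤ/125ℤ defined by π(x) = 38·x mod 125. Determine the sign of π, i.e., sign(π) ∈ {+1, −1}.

Trace 109: π^k(109) = [109, 17, 21, 48, 74, 62, 106] for k=0..6.
The orbit structure of x ↦ 38x mod 125: 4 orbits of sizes [100, 20, 4, 1].
125 − 4 = 121 transpositions; sign(π) = (−1)^121 = -1.

-1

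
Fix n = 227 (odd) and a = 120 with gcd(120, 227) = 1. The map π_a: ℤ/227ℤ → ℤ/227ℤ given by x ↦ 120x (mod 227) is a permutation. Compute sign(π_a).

+1

Start at x=122: 122 → 112 → 47 → 192 → 113 → 167 → 64 → … (one orbit).
Cycle lengths of π_120 on ℤ/227ℤ: [113, 113, 1]; 3 cycles in total.
3 cycles on 227: each ℓ→(−1)^(ℓ−1), product (−1)^224 = +1.
Via Zolotarev, sign(π_{120}) = (120|227) = +1.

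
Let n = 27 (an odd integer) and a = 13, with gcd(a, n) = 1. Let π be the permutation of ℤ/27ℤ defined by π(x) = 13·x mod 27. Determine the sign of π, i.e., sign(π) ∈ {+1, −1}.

+1

Start at x=25: 25 → 1 → 13 → 7 → 10 → 22 → 16 → … (one orbit).
Cycle lengths of π_13 on ℤ/27ℤ: [9, 9, 3, 3, 1, 1, 1]; 7 cycles in total.
Σ(ℓ_i−1) = 27−7 = 20; sign = (−1)^20 = +1.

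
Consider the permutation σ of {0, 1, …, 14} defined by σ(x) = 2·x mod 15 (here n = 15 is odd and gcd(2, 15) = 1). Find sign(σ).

Trace 1: π^k(1) = [1, 2, 4, 8] for k=0..3.
Decompose π into cycles: lengths [4, 4, 4, 2, 1] (5 cycles, including the fixed point 0).
Σ(ℓ_i−1) = 15−5 = 10; sign = (−1)^10 = +1.

+1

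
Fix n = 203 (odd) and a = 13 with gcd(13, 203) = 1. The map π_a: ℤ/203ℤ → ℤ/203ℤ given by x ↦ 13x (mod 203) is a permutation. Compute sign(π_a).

-1

Trace 141: π^k(141) = [141, 6, 78, 202, 190, 34, 36] for k=0..6.
The orbit structure of x ↦ 13x mod 203: 18 orbits of sizes [14, 14, 14, 14, 14, 14, 14, 14, 14, 14, 14, 14, 14, 14, 2, 2, 2, 1].
18 cycles on 203: each ℓ→(−1)^(ℓ−1), product (−1)^185 = -1.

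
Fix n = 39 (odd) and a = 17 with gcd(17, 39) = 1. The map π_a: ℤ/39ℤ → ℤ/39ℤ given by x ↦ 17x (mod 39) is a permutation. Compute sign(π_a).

Orbit of 38 under x↦17x: [38, 22, 23, 1, 17, 16]… (length divides ord_39(17)).
8 cycles of lengths [6, 6, 6, 6, 6, 6, 2, 1].
39 − 8 = 31 transpositions; sign(π) = (−1)^31 = -1.
(17|39)_J = -1 (Zolotarev's lemma cross-check).

-1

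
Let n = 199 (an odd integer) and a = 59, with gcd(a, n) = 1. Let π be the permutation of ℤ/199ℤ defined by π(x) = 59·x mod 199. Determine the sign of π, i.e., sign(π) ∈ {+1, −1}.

-1

Start at x=18: 18 → 67 → 172 → 198 → 140 → 101 → 188 → … (one orbit).
The orbit structure of x ↦ 59x mod 199: 4 orbits of sizes [66, 66, 66, 1].
4 cycles on 199: each ℓ→(−1)^(ℓ−1), product (−1)^195 = -1.
Zolotarev: (59|199) = -1, matching the cycle-count sign.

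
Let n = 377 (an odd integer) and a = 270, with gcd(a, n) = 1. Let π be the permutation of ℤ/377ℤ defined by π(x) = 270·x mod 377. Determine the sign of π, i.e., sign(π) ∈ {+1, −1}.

Trace 146: π^k(146) = [146, 212, 313, 62, 152, 324, 16] for k=0..6.
Cycle lengths of π_270 on ℤ/377ℤ: [42, 42, 42, 42, 42, 42, 42, 42, 14, 14, 6, 6, 1]; 13 cycles in total.
377 − 13 = 364 transpositions; sign(π) = (−1)^364 = +1.

+1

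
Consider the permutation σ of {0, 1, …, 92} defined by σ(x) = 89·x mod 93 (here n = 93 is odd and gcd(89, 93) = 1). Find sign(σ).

+1

Start at x=4: 4 → 77 → 64 → 23 → 1 → 89 → 16 → … (one orbit).
Cycle lengths of π_89 on ℤ/93ℤ: [10, 10, 10, 10, 10, 10, 10, 10, 10, 2, 1]; 11 cycles in total.
93 − 11 = 82 transpositions; sign(π) = (−1)^82 = +1.
Check: (89/93) = +1 by Zolotarev.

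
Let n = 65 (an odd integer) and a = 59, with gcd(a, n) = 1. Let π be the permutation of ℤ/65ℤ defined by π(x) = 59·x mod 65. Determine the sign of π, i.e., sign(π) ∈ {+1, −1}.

-1

Orbit of 24 under x↦59x: [24, 51, 19, 16, 34, 56, 54]… (length divides ord_65(59)).
π_59 has 8 disjoint cycles with lengths [12, 12, 12, 12, 12, 2, 2, 1] on {0,…,64}.
Σ(ℓ_i−1) = 65−8 = 57; sign = (−1)^57 = -1.
Zolotarev: (59|65) = -1, matching the cycle-count sign.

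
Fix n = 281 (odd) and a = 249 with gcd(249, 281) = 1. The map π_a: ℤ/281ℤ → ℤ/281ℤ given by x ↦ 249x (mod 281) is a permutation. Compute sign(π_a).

+1

Trace 109: π^k(109) = [109, 165, 59, 79, 1, 249, 181] for k=0..6.
Decompose π into cycles: lengths [7, 7, 7, 7, 7, 7, 7, 7, 7, 7, 7, 7, 7, 7, 7, 7, 7, 7, 7, 7, 7, 7, 7, 7, 7, 7, 7, 7, 7, 7, 7, 7, 7, 7, 7, 7, 7, 7, 7, 7, 1] (41 cycles, including the fixed point 0).
41 cycles on 281: each ℓ→(−1)^(ℓ−1), product (−1)^240 = +1.
Zolotarev: (249|281) = +1, matching the cycle-count sign.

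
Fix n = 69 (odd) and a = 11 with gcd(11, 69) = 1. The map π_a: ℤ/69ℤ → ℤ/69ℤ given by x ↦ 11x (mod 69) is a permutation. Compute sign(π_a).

Orbit of 1 under x↦11x: [1, 11, 52, 20, 13, 5, 55]… (length divides ord_69(11)).
Decompose π into cycles: lengths [22, 22, 22, 2, 1] (5 cycles, including the fixed point 0).
n − c = 69 − 5 = 64; sign = (−1)^64 = +1.

+1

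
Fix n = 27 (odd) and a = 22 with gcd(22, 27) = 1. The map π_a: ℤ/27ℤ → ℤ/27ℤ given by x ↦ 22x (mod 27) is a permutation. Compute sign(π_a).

+1

Orbit of 10 under x↦22x: [10, 4, 7, 19, 13, 16, 1]… (length divides ord_27(22)).
Cycle type of π: 9×2 + 3×2 + 1×3; total 7 cycles.
sign(π) = (−1)^{n − #cycles} = (−1)^{27−7} = (−1)^20 = +1.
(22|27)_J = +1 (Zolotarev's lemma cross-check).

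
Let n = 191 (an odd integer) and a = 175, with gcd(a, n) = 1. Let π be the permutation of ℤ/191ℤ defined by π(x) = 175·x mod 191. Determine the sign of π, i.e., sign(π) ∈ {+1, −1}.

Orbit of 48 under x↦175x: [48, 187, 64, 122, 149, 99, 135]… (length divides ord_191(175)).
Decompose π into cycles: lengths [190, 1] (2 cycles, including the fixed point 0).
sign(π) = (−1)^{n − #cycles} = (−1)^{191−2} = (−1)^189 = -1.
The Jacobi symbol (175|191) = -1 (Zolotarev) agrees.

-1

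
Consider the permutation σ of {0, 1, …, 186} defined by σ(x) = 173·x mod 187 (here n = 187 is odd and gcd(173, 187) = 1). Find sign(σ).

+1

Orbit of 42 under x↦173x: [42, 160, 4, 131, 36, 57, 137]… (length divides ord_187(173)).
5 cycles of lengths [80, 80, 16, 10, 1].
n − c = 187 − 5 = 182; sign = (−1)^182 = +1.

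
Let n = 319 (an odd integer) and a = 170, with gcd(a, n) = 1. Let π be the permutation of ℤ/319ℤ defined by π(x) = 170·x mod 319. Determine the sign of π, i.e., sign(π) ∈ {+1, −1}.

Trace 284: π^k(284) = [284, 111, 49, 36, 59, 141, 45] for k=0..6.
Cycle lengths of π_170 on ℤ/319ℤ: [35, 35, 35, 35, 35, 35, 35, 35, 7, 7, 7, 7, 5, 5, 1]; 15 cycles in total.
Σ(ℓ_i−1) = 319−15 = 304; sign = (−1)^304 = +1.
(170|319)_J = +1 (Zolotarev's lemma cross-check).

+1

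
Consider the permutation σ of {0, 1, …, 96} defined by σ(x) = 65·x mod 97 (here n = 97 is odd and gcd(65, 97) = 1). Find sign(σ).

+1

Orbit of 94 under x↦65x: [94, 96, 32, 43, 79, 91, 95]… (length divides ord_97(65)).
Decompose π into cycles: lengths [48, 48, 1] (3 cycles, including the fixed point 0).
sign(π) = (−1)^{n − #cycles} = (−1)^{97−3} = (−1)^94 = +1.
(65|97)_J = +1 (Zolotarev's lemma cross-check).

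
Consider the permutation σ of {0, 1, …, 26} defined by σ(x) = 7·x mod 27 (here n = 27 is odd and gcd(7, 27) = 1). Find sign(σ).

+1

Orbit of 7 under x↦7x: [7, 22, 19, 25, 13, 10, 16]… (length divides ord_27(7)).
Cycle lengths of π_7 on ℤ/27ℤ: [9, 9, 3, 3, 1, 1, 1]; 7 cycles in total.
27 − 7 = 20 transpositions; sign(π) = (−1)^20 = +1.
Zolotarev: (7|27) = +1, matching the cycle-count sign.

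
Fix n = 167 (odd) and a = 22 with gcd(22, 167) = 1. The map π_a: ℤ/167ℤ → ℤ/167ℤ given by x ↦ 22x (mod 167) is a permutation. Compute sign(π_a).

Start at x=6: 6 → 132 → 65 → 94 → 64 → 72 → 81 → … (one orbit).
π_22 has 3 disjoint cycles with lengths [83, 83, 1] on {0,…,166}.
167 − 3 = 164 transpositions; sign(π) = (−1)^164 = +1.
Zolotarev: (22|167) = +1, matching the cycle-count sign.

+1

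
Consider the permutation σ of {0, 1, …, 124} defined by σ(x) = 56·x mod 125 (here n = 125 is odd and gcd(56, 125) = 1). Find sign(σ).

Orbit of 26 under x↦56x: [26, 81, 36, 16, 21, 51, 106]… (length divides ord_125(56)).
The orbit structure of x ↦ 56x mod 125: 13 orbits of sizes [25, 25, 25, 25, 5, 5, 5, 5, 1, 1, 1, 1, 1].
n − c = 125 − 13 = 112; sign = (−1)^112 = +1.
Check: (56/125) = +1 by Zolotarev.

+1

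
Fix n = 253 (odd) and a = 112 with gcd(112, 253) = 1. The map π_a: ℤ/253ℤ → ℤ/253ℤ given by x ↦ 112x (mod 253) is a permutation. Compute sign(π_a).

Orbit of 149 under x↦112x: [149, 243, 145, 48, 63, 225, 153]… (length divides ord_253(112)).
Cycle type of π: 110×2 + 22 + 10 + 1; total 5 cycles.
253 − 5 = 248 transpositions; sign(π) = (−1)^248 = +1.
Via Zolotarev, sign(π_{112}) = (112|253) = +1.

+1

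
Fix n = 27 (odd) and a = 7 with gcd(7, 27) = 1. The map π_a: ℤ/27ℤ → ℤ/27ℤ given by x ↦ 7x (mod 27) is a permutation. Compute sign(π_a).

+1

Trace 4: π^k(4) = [4, 1, 7, 22, 19, 25, 13] for k=0..6.
Decompose π into cycles: lengths [9, 9, 3, 3, 1, 1, 1] (7 cycles, including the fixed point 0).
27 − 7 = 20 transpositions; sign(π) = (−1)^20 = +1.
The Jacobi symbol (7|27) = +1 (Zolotarev) agrees.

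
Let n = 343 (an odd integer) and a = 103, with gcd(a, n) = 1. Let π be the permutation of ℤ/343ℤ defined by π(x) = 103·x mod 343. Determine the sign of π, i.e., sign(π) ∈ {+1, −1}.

Orbit of 260 under x↦103x: [260, 26, 277, 62, 212, 227, 57]… (length divides ord_343(103)).
π_103 has 4 disjoint cycles with lengths [294, 42, 6, 1] on {0,…,342}.
With 4 cycles on 343 points, sign = (−1)^{343−4} = -1.
Check: (103/343) = -1 by Zolotarev.

-1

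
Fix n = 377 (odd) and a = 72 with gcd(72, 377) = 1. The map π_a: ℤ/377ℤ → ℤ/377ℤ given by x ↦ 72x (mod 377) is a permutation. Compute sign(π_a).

Orbit of 238 under x↦72x: [238, 171, 248, 137, 62, 317, 204]… (length divides ord_377(72)).
7 cycles of lengths [84, 84, 84, 84, 28, 12, 1].
7 cycles on 377: each ℓ→(−1)^(ℓ−1), product (−1)^370 = +1.
Via Zolotarev, sign(π_{72}) = (72|377) = +1.

+1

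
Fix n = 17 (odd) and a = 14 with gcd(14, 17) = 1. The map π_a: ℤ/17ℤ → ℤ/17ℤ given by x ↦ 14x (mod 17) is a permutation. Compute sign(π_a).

-1

Trace 3: π^k(3) = [3, 8, 10, 4, 5, 2, 11] for k=0..6.
π_14 has 2 disjoint cycles with lengths [16, 1] on {0,…,16}.
2 cycles on 17: each ℓ→(−1)^(ℓ−1), product (−1)^15 = -1.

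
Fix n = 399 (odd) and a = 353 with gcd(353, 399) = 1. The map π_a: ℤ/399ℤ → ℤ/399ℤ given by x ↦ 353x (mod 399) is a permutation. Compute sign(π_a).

Trace 121: π^k(121) = [121, 20, 277, 26, 1, 353] for k=0..5.
Decompose π into cycles: lengths [6, 6, 6, 6, 6, 6, 6, 6, 6, 6, 6, 6, 6, 6, 6, 6, 6, 6, 6, 6, 6, 6, 6, 6, 6, 6, 6, 6, 6, 6, 6, 6, 6, 6, 6, 6, 6, 6, 6, 6, 6, 6, 6, 6, 6, 6, 6, 6, 6, 6, 6, 6, 6, 6, 6, 6, 6, 6, 6, 6, 6, 6, 6, 3, 3, 3, 3, 3, 3, 2, 1] (71 cycles, including the fixed point 0).
71 cycles on 399: each ℓ→(−1)^(ℓ−1), product (−1)^328 = +1.

+1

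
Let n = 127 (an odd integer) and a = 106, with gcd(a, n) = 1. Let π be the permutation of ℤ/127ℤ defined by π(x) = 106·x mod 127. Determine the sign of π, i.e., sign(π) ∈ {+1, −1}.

-1

Orbit of 4 under x↦106x: [4, 43, 113, 40, 49, 114, 19]… (length divides ord_127(106)).
Cycle lengths of π_106 on ℤ/127ℤ: [126, 1]; 2 cycles in total.
127 − 2 = 125 transpositions; sign(π) = (−1)^125 = -1.
The Jacobi symbol (106|127) = -1 (Zolotarev) agrees.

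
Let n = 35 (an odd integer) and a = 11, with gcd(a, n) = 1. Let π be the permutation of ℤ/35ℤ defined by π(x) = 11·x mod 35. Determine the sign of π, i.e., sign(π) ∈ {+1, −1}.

Orbit of 16 under x↦11x: [16, 1, 11]… (length divides ord_35(11)).
The orbit structure of x ↦ 11x mod 35: 15 orbits of sizes [3, 3, 3, 3, 3, 3, 3, 3, 3, 3, 1, 1, 1, 1, 1].
sign(π) = (−1)^{n − #cycles} = (−1)^{35−15} = (−1)^20 = +1.
The Jacobi symbol (11|35) = +1 (Zolotarev) agrees.

+1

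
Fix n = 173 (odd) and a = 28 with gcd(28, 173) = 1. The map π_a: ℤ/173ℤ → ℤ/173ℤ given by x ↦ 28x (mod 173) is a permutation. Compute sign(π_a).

Start at x=28: 28 → 92 → 154 → 160 → 155 → 15 → 74 → … (one orbit).
π_28 has 2 disjoint cycles with lengths [172, 1] on {0,…,172}.
2 cycles on 173: each ℓ→(−1)^(ℓ−1), product (−1)^171 = -1.

-1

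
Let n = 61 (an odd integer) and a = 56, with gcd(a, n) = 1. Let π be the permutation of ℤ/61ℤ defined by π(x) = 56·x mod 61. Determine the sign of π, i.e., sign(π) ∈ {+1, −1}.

+1

Orbit of 12 under x↦56x: [12, 1, 56, 25, 58, 15, 47]… (length divides ord_61(56)).
π_56 has 5 disjoint cycles with lengths [15, 15, 15, 15, 1] on {0,…,60}.
sign(π) = (−1)^{n − #cycles} = (−1)^{61−5} = (−1)^56 = +1.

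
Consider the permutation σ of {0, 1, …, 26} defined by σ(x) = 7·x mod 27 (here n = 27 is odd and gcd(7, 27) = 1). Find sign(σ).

+1

Start at x=7: 7 → 22 → 19 → 25 → 13 → 10 → 16 → … (one orbit).
The orbit structure of x ↦ 7x mod 27: 7 orbits of sizes [9, 9, 3, 3, 1, 1, 1].
7 cycles on 27: each ℓ→(−1)^(ℓ−1), product (−1)^20 = +1.
(7|27)_J = +1 (Zolotarev's lemma cross-check).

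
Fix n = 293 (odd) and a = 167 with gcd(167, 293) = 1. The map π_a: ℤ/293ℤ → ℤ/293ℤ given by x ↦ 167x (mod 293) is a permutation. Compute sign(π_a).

Trace 107: π^k(107) = [107, 289, 211, 77, 260, 56, 269] for k=0..6.
The orbit structure of x ↦ 167x mod 293: 3 orbits of sizes [146, 146, 1].
Σ(ℓ_i−1) = 293−3 = 290; sign = (−1)^290 = +1.
Check: (167/293) = +1 by Zolotarev.

+1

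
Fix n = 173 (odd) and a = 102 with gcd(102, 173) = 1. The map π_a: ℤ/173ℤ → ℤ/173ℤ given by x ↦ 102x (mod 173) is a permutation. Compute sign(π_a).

Start at x=67: 67 → 87 → 51 → 12 → 13 → 115 → 139 → … (one orbit).
The orbit structure of x ↦ 102x mod 173: 2 orbits of sizes [172, 1].
Σ(ℓ_i−1) = 173−2 = 171; sign = (−1)^171 = -1.

-1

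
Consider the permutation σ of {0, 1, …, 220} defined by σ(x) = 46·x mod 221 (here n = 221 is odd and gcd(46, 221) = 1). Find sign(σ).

Start at x=179: 179 → 57 → 191 → 167 → 168 → 214 → 120 → … (one orbit).
π_46 has 7 disjoint cycles with lengths [48, 48, 48, 48, 16, 12, 1] on {0,…,220}.
7 cycles on 221: each ℓ→(−1)^(ℓ−1), product (−1)^214 = +1.

+1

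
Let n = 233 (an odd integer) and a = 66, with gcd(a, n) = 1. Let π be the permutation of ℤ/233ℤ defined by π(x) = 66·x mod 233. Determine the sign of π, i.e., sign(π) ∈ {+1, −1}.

Start at x=173: 173 → 1 → 66 → 162 → 207 → 148 → 215 → … (one orbit).
3 cycles of lengths [116, 116, 1].
3 cycles on 233: each ℓ→(−1)^(ℓ−1), product (−1)^230 = +1.
Via Zolotarev, sign(π_{66}) = (66|233) = +1.

+1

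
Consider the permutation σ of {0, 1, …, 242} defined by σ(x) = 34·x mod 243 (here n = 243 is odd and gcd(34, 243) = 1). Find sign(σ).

Trace 28: π^k(28) = [28, 223, 49, 208, 25, 121, 226] for k=0..6.
Cycle lengths of π_34 on ℤ/243ℤ: [81, 81, 27, 27, 9, 9, 3, 3, 1, 1, 1]; 11 cycles in total.
Σ(ℓ_i−1) = 243−11 = 232; sign = (−1)^232 = +1.

+1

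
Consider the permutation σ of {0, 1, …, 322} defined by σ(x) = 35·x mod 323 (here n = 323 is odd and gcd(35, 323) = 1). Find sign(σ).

+1

Orbit of 290 under x↦35x: [290, 137, 273, 188, 120, 1, 35]… (length divides ord_323(35)).
Cycle type of π: 9×34 + 1×17; total 51 cycles.
323 − 51 = 272 transpositions; sign(π) = (−1)^272 = +1.
Check: (35/323) = +1 by Zolotarev.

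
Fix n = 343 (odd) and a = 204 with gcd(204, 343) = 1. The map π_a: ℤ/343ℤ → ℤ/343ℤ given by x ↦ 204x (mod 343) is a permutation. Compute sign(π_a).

Start at x=29: 29 → 85 → 190 → 1 → 204 → 113 → 71 → … (one orbit).
19 cycles of lengths [49, 49, 49, 49, 49, 49, 7, 7, 7, 7, 7, 7, 1, 1, 1, 1, 1, 1, 1].
sign(π) = (−1)^{n − #cycles} = (−1)^{343−19} = (−1)^324 = +1.
(204|343)_J = +1 (Zolotarev's lemma cross-check).

+1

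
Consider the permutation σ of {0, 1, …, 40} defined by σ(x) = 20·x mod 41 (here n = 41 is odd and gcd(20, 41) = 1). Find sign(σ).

+1

Start at x=20: 20 → 31 → 5 → 18 → 32 → 25 → 8 → … (one orbit).
π_20 has 3 disjoint cycles with lengths [20, 20, 1] on {0,…,40}.
sign(π) = (−1)^{n − #cycles} = (−1)^{41−3} = (−1)^38 = +1.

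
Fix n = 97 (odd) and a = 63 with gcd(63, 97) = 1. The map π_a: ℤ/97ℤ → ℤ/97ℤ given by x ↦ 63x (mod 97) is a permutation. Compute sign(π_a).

-1

Orbit of 1 under x↦63x: [1, 63, 89, 78, 64, 55, 70]… (length divides ord_97(63)).
4 cycles of lengths [32, 32, 32, 1].
sign(π) = (−1)^{n − #cycles} = (−1)^{97−4} = (−1)^93 = -1.
The Jacobi symbol (63|97) = -1 (Zolotarev) agrees.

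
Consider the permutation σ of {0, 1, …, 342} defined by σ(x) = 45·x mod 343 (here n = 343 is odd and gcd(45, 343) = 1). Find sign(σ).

Trace 23: π^k(23) = [23, 6, 270, 145, 8, 17, 79] for k=0..6.
π_45 has 4 disjoint cycles with lengths [294, 42, 6, 1] on {0,…,342}.
4 cycles on 343: each ℓ→(−1)^(ℓ−1), product (−1)^339 = -1.
(45|343)_J = -1 (Zolotarev's lemma cross-check).

-1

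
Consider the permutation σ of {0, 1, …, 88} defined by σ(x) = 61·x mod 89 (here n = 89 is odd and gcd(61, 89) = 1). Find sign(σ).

-1

Trace 64: π^k(64) = [64, 77, 69, 26, 73, 3, 5] for k=0..6.
Cycle lengths of π_61 on ℤ/89ℤ: [88, 1]; 2 cycles in total.
sign(π) = (−1)^{n − #cycles} = (−1)^{89−2} = (−1)^87 = -1.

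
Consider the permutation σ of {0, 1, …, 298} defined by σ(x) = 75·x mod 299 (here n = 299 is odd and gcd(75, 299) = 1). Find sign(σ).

Start at x=62: 62 → 165 → 116 → 29 → 82 → 170 → 192 → … (one orbit).
Cycle lengths of π_75 on ℤ/299ℤ: [66, 66, 66, 66, 11, 11, 6, 6, 1]; 9 cycles in total.
sign(π) = (−1)^{n − #cycles} = (−1)^{299−9} = (−1)^290 = +1.

+1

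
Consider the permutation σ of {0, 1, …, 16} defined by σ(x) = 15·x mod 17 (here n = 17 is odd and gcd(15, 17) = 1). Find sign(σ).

Start at x=2: 2 → 13 → 8 → 1 → 15 → 4 → 9 → … (one orbit).
3 cycles of lengths [8, 8, 1].
sign(π) = (−1)^{n − #cycles} = (−1)^{17−3} = (−1)^14 = +1.
Zolotarev: (15|17) = +1, matching the cycle-count sign.

+1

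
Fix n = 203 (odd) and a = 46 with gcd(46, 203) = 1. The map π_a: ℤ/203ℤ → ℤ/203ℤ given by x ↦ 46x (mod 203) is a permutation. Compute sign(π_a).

Trace 88: π^k(88) = [88, 191, 57, 186, 30, 162, 144] for k=0..6.
The orbit structure of x ↦ 46x mod 203: 24 orbits of sizes [12, 12, 12, 12, 12, 12, 12, 12, 12, 12, 12, 12, 12, 12, 4, 4, 4, 4, 4, 4, 4, 3, 3, 1].
24 cycles on 203: each ℓ→(−1)^(ℓ−1), product (−1)^179 = -1.

-1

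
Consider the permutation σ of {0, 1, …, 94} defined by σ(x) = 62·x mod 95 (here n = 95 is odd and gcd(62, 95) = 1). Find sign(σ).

Start at x=83: 83 → 16 → 42 → 39 → 43 → 6 → 87 → … (one orbit).
Decompose π into cycles: lengths [36, 36, 9, 9, 4, 1] (6 cycles, including the fixed point 0).
With 6 cycles on 95 points, sign = (−1)^{95−6} = -1.

-1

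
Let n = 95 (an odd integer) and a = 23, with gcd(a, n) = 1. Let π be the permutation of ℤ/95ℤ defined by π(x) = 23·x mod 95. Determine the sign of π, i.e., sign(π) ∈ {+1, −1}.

Trace 4: π^k(4) = [4, 92, 26, 28, 74, 87, 6] for k=0..6.
Decompose π into cycles: lengths [36, 36, 9, 9, 4, 1] (6 cycles, including the fixed point 0).
With 6 cycles on 95 points, sign = (−1)^{95−6} = -1.
Check: (23/95) = -1 by Zolotarev.

-1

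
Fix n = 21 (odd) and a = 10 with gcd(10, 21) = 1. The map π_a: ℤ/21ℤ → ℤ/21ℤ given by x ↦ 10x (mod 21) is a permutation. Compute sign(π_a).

-1

Orbit of 10 under x↦10x: [10, 16, 13, 4, 19, 1]… (length divides ord_21(10)).
Cycle lengths of π_10 on ℤ/21ℤ: [6, 6, 6, 1, 1, 1]; 6 cycles in total.
n − c = 21 − 6 = 15; sign = (−1)^15 = -1.
(10|21)_J = -1 (Zolotarev's lemma cross-check).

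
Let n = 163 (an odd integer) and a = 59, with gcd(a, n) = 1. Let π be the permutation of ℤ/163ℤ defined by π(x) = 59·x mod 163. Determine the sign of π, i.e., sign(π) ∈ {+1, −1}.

-1

Start at x=105: 105 → 1 → 59 → 58 → 162 → 104 → 105 (one orbit).
Cycle type of π: 6×27 + 1; total 28 cycles.
163 − 28 = 135 transpositions; sign(π) = (−1)^135 = -1.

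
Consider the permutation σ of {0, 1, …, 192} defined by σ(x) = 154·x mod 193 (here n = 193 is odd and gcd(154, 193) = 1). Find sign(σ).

-1

Orbit of 87 under x↦154x: [87, 81, 122, 67, 89, 3, 76]… (length divides ord_193(154)).
The orbit structure of x ↦ 154x mod 193: 4 orbits of sizes [64, 64, 64, 1].
n − c = 193 − 4 = 189; sign = (−1)^189 = -1.
Via Zolotarev, sign(π_{154}) = (154|193) = -1.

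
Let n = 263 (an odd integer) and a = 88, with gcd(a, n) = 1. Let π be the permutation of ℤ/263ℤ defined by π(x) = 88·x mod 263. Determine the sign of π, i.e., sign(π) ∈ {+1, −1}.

Start at x=206: 206 → 244 → 169 → 144 → 48 → 16 → 93 → … (one orbit).
Decompose π into cycles: lengths [131, 131, 1] (3 cycles, including the fixed point 0).
263 − 3 = 260 transpositions; sign(π) = (−1)^260 = +1.
Check: (88/263) = +1 by Zolotarev.

+1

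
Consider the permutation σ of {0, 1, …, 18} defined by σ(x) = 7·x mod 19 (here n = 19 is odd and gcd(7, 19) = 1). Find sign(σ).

Trace 1: π^k(1) = [1, 7, 11] for k=0..2.
Cycle lengths of π_7 on ℤ/19ℤ: [3, 3, 3, 3, 3, 3, 1]; 7 cycles in total.
7 cycles on 19: each ℓ→(−1)^(ℓ−1), product (−1)^12 = +1.
The Jacobi symbol (7|19) = +1 (Zolotarev) agrees.

+1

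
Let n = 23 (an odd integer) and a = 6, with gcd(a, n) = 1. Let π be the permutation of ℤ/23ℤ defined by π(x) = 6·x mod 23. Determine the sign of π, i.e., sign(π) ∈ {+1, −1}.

+1

Start at x=2: 2 → 12 → 3 → 18 → 16 → 4 → 1 → … (one orbit).
3 cycles of lengths [11, 11, 1].
With 3 cycles on 23 points, sign = (−1)^{23−3} = +1.
Check: (6/23) = +1 by Zolotarev.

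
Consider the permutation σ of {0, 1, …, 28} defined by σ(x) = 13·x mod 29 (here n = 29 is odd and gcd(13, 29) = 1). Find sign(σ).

Orbit of 23 under x↦13x: [23, 9, 1, 13, 24, 22, 25]… (length divides ord_29(13)).
Cycle type of π: 14×2 + 1; total 3 cycles.
n − c = 29 − 3 = 26; sign = (−1)^26 = +1.
Via Zolotarev, sign(π_{13}) = (13|29) = +1.

+1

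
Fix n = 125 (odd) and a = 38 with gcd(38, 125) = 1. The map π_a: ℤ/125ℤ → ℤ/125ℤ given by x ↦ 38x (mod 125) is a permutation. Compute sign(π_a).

-1

Orbit of 13 under x↦38x: [13, 119, 22, 86, 18, 59, 117]… (length divides ord_125(38)).
Cycle lengths of π_38 on ℤ/125ℤ: [100, 20, 4, 1]; 4 cycles in total.
With 4 cycles on 125 points, sign = (−1)^{125−4} = -1.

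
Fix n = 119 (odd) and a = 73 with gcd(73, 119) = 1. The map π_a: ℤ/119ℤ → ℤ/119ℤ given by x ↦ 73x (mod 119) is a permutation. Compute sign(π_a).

+1

Start at x=60: 60 → 96 → 106 → 3 → 100 → 41 → 18 → … (one orbit).
Cycle lengths of π_73 on ℤ/119ℤ: [48, 48, 16, 6, 1]; 5 cycles in total.
sign(π) = (−1)^{n − #cycles} = (−1)^{119−5} = (−1)^114 = +1.
Check: (73/119) = +1 by Zolotarev.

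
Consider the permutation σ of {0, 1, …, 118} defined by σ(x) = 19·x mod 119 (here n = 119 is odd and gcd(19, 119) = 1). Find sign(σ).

Orbit of 19 under x↦19x: [19, 4, 76, 16, 66, 64, 26]… (length divides ord_119(19)).
Cycle type of π: 24×4 + 8×2 + 6 + 1; total 8 cycles.
With 8 cycles on 119 points, sign = (−1)^{119−8} = -1.

-1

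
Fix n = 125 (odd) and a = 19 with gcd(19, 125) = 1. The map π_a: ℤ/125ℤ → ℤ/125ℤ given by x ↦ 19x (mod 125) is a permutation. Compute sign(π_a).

+1

Orbit of 44 under x↦19x: [44, 86, 9, 46, 124, 106, 14]… (length divides ord_125(19)).
Cycle lengths of π_19 on ℤ/125ℤ: [50, 50, 10, 10, 2, 2, 1]; 7 cycles in total.
n − c = 125 − 7 = 118; sign = (−1)^118 = +1.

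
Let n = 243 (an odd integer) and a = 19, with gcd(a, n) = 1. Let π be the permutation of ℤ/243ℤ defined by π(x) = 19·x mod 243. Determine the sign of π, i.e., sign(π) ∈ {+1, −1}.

+1

Orbit of 55 under x↦19x: [55, 73, 172, 109, 127, 226, 163]… (length divides ord_243(19)).
Decompose π into cycles: lengths [27, 27, 27, 27, 27, 27, 9, 9, 9, 9, 9, 9, 3, 3, 3, 3, 3, 3, 1, 1, 1, 1, 1, 1, 1, 1, 1] (27 cycles, including the fixed point 0).
n − c = 243 − 27 = 216; sign = (−1)^216 = +1.
Zolotarev: (19|243) = +1, matching the cycle-count sign.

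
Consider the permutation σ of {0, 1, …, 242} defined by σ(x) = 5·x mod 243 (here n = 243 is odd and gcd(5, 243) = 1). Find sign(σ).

-1

Orbit of 206 under x↦5x: [206, 58, 47, 235, 203, 43, 215]… (length divides ord_243(5)).
π_5 has 6 disjoint cycles with lengths [162, 54, 18, 6, 2, 1] on {0,…,242}.
Σ(ℓ_i−1) = 243−6 = 237; sign = (−1)^237 = -1.
Check: (5/243) = -1 by Zolotarev.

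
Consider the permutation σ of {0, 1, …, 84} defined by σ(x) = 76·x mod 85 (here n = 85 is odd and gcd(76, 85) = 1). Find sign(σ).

Orbit of 36 under x↦76x: [36, 16, 26, 21, 66, 1, 76]… (length divides ord_85(76)).
The orbit structure of x ↦ 76x mod 85: 15 orbits of sizes [8, 8, 8, 8, 8, 8, 8, 8, 8, 8, 1, 1, 1, 1, 1].
85 − 15 = 70 transpositions; sign(π) = (−1)^70 = +1.

+1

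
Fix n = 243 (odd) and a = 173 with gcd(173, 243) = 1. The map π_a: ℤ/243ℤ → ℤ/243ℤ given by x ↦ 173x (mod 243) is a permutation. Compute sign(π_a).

-1

Trace 34: π^k(34) = [34, 50, 145, 56, 211, 53, 178] for k=0..6.
Cycle type of π: 162 + 54 + 18 + 6 + 2 + 1; total 6 cycles.
sign(π) = (−1)^{n − #cycles} = (−1)^{243−6} = (−1)^237 = -1.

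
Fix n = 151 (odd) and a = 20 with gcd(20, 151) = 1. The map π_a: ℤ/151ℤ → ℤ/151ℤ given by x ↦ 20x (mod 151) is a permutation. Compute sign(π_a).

Orbit of 1 under x↦20x: [1, 20, 98, 148, 91, 8, 9]… (length divides ord_151(20)).
7 cycles of lengths [25, 25, 25, 25, 25, 25, 1].
sign(π) = (−1)^{n − #cycles} = (−1)^{151−7} = (−1)^144 = +1.

+1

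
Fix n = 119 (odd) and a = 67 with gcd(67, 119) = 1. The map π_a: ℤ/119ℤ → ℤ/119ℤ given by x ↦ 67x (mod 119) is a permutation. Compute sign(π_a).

Start at x=67: 67 → 86 → 50 → 18 → 16 → 1 → 67 (one orbit).
Cycle lengths of π_67 on ℤ/119ℤ: [6, 6, 6, 6, 6, 6, 6, 6, 6, 6, 6, 6, 6, 6, 6, 6, 3, 3, 2, 2, 2, 2, 2, 2, 2, 2, 1]; 27 cycles in total.
n − c = 119 − 27 = 92; sign = (−1)^92 = +1.

+1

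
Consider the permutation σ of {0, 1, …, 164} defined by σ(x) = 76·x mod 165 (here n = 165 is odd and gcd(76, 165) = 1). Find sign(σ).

-1

Start at x=76: 76 → 1 → 76 (one orbit).
Cycle type of π: 2×75 + 1×15; total 90 cycles.
n − c = 165 − 90 = 75; sign = (−1)^75 = -1.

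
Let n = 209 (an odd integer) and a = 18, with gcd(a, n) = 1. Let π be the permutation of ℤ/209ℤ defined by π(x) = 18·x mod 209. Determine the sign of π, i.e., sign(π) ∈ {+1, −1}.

+1

Start at x=20: 20 → 151 → 1 → 18 → 115 → 189 → 58 → … (one orbit).
Decompose π into cycles: lengths [10, 10, 10, 10, 10, 10, 10, 10, 10, 10, 10, 10, 10, 10, 10, 10, 10, 10, 10, 2, 2, 2, 2, 2, 2, 2, 2, 2, 1] (29 cycles, including the fixed point 0).
209 − 29 = 180 transpositions; sign(π) = (−1)^180 = +1.
Check: (18/209) = +1 by Zolotarev.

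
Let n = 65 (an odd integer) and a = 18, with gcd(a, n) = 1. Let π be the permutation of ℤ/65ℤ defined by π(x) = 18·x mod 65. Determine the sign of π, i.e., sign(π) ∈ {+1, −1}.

+1

Trace 64: π^k(64) = [64, 47, 1, 18] for k=0..3.
Cycle lengths of π_18 on ℤ/65ℤ: [4, 4, 4, 4, 4, 4, 4, 4, 4, 4, 4, 4, 4, 4, 4, 4, 1]; 17 cycles in total.
n − c = 65 − 17 = 48; sign = (−1)^48 = +1.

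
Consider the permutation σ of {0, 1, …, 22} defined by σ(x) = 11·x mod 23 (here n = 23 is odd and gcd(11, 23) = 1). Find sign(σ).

Start at x=19: 19 → 2 → 22 → 12 → 17 → 3 → 10 → … (one orbit).
2 cycles of lengths [22, 1].
n − c = 23 − 2 = 21; sign = (−1)^21 = -1.
Via Zolotarev, sign(π_{11}) = (11|23) = -1.

-1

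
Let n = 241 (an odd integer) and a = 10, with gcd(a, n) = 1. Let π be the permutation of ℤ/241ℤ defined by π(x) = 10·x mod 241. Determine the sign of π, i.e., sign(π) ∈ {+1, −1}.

Start at x=1: 1 → 10 → 100 → 36 → 119 → 226 → 91 → … (one orbit).
The orbit structure of x ↦ 10x mod 241: 9 orbits of sizes [30, 30, 30, 30, 30, 30, 30, 30, 1].
241 − 9 = 232 transpositions; sign(π) = (−1)^232 = +1.

+1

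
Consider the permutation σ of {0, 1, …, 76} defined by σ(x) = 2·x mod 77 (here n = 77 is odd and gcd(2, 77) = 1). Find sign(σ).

Trace 30: π^k(30) = [30, 60, 43, 9, 18, 36, 72] for k=0..6.
The orbit structure of x ↦ 2x mod 77: 6 orbits of sizes [30, 30, 10, 3, 3, 1].
With 6 cycles on 77 points, sign = (−1)^{77−6} = -1.
Via Zolotarev, sign(π_{2}) = (2|77) = -1.

-1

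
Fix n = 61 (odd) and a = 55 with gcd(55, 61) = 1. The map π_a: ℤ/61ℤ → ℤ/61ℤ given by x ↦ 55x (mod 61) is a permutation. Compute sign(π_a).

-1

Start at x=16: 16 → 26 → 27 → 21 → 57 → 24 → 39 → … (one orbit).
Cycle lengths of π_55 on ℤ/61ℤ: [60, 1]; 2 cycles in total.
2 cycles on 61: each ℓ→(−1)^(ℓ−1), product (−1)^59 = -1.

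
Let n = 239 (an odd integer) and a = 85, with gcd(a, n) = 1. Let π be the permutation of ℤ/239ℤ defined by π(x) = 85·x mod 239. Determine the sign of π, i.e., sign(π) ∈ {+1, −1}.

+1

Trace 51: π^k(51) = [51, 33, 176, 142, 120, 162, 147] for k=0..6.
π_85 has 3 disjoint cycles with lengths [119, 119, 1] on {0,…,238}.
3 cycles on 239: each ℓ→(−1)^(ℓ−1), product (−1)^236 = +1.
The Jacobi symbol (85|239) = +1 (Zolotarev) agrees.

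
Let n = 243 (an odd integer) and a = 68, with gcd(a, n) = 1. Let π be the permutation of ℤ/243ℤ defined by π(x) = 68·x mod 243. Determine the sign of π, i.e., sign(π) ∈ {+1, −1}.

-1

Trace 49: π^k(49) = [49, 173, 100, 239, 214, 215, 40] for k=0..6.
Decompose π into cycles: lengths [162, 54, 18, 6, 2, 1] (6 cycles, including the fixed point 0).
6 cycles on 243: each ℓ→(−1)^(ℓ−1), product (−1)^237 = -1.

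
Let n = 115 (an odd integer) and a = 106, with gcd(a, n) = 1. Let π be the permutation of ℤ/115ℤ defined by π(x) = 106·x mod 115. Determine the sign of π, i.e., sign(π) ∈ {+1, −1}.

Orbit of 61 under x↦106x: [61, 26, 111, 36, 21, 41, 91]… (length divides ord_115(106)).
10 cycles of lengths [22, 22, 22, 22, 22, 1, 1, 1, 1, 1].
sign(π) = (−1)^{n − #cycles} = (−1)^{115−10} = (−1)^105 = -1.

-1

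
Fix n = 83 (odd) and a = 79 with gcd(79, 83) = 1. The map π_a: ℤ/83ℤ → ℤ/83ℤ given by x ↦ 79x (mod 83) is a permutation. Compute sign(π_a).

-1

Start at x=82: 82 → 4 → 67 → 64 → 76 → 28 → 54 → … (one orbit).
The orbit structure of x ↦ 79x mod 83: 2 orbits of sizes [82, 1].
sign(π) = (−1)^{n − #cycles} = (−1)^{83−2} = (−1)^81 = -1.
Via Zolotarev, sign(π_{79}) = (79|83) = -1.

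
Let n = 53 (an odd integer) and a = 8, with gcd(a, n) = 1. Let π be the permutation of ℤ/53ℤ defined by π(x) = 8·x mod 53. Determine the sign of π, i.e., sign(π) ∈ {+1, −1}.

-1

Trace 4: π^k(4) = [4, 32, 44, 34, 7, 3, 24] for k=0..6.
Cycle type of π: 52 + 1; total 2 cycles.
Σ(ℓ_i−1) = 53−2 = 51; sign = (−1)^51 = -1.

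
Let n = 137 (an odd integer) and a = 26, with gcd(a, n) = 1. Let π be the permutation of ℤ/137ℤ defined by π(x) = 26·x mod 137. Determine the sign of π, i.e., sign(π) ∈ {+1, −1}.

-1

Trace 127: π^k(127) = [127, 14, 90, 11, 12, 38, 29] for k=0..6.
2 cycles of lengths [136, 1].
2 cycles on 137: each ℓ→(−1)^(ℓ−1), product (−1)^135 = -1.
Via Zolotarev, sign(π_{26}) = (26|137) = -1.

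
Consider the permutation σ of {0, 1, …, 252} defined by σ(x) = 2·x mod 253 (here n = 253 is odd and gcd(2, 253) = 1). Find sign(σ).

-1

Orbit of 54 under x↦2x: [54, 108, 216, 179, 105, 210, 167]… (length divides ord_253(2)).
π_2 has 6 disjoint cycles with lengths [110, 110, 11, 11, 10, 1] on {0,…,252}.
With 6 cycles on 253 points, sign = (−1)^{253−6} = -1.
Via Zolotarev, sign(π_{2}) = (2|253) = -1.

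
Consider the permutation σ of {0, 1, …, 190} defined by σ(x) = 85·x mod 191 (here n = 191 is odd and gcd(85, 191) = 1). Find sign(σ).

Orbit of 15 under x↦85x: [15, 129, 78, 136, 100, 96, 138]… (length divides ord_191(85)).
π_85 has 3 disjoint cycles with lengths [95, 95, 1] on {0,…,190}.
sign(π) = (−1)^{n − #cycles} = (−1)^{191−3} = (−1)^188 = +1.
Check: (85/191) = +1 by Zolotarev.

+1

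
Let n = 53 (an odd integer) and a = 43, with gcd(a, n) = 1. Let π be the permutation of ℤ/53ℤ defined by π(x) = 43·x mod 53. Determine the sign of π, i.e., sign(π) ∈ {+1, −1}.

Orbit of 10 under x↦43x: [10, 6, 46, 17, 42, 4, 13]… (length divides ord_53(43)).
π_43 has 3 disjoint cycles with lengths [26, 26, 1] on {0,…,52}.
3 cycles on 53: each ℓ→(−1)^(ℓ−1), product (−1)^50 = +1.

+1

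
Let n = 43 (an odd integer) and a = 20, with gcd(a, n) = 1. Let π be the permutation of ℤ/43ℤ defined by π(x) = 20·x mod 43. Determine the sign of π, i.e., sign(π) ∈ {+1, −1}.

-1

Orbit of 10 under x↦20x: [10, 28, 1, 20, 13, 2, 40]… (length divides ord_43(20)).
Decompose π into cycles: lengths [42, 1] (2 cycles, including the fixed point 0).
43 − 2 = 41 transpositions; sign(π) = (−1)^41 = -1.
Check: (20/43) = -1 by Zolotarev.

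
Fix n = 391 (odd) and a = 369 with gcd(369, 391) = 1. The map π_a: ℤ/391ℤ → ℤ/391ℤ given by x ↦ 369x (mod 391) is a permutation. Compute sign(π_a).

Trace 116: π^k(116) = [116, 185, 231, 1, 369, 93, 300] for k=0..6.
Decompose π into cycles: lengths [16, 16, 16, 16, 16, 16, 16, 16, 16, 16, 16, 16, 16, 16, 16, 16, 16, 16, 16, 16, 16, 16, 16, 1, 1, 1, 1, 1, 1, 1, 1, 1, 1, 1, 1, 1, 1, 1, 1, 1, 1, 1, 1, 1, 1, 1] (46 cycles, including the fixed point 0).
46 cycles on 391: each ℓ→(−1)^(ℓ−1), product (−1)^345 = -1.
Check: (369/391) = -1 by Zolotarev.

-1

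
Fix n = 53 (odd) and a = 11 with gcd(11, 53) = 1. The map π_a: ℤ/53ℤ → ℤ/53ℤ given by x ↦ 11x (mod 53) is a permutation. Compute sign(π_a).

Trace 36: π^k(36) = [36, 25, 10, 4, 44, 7, 24] for k=0..6.
Decompose π into cycles: lengths [26, 26, 1] (3 cycles, including the fixed point 0).
53 − 3 = 50 transpositions; sign(π) = (−1)^50 = +1.

+1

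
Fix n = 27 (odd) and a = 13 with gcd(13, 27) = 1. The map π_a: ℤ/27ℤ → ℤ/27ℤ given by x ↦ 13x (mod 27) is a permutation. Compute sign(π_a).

+1

Start at x=25: 25 → 1 → 13 → 7 → 10 → 22 → 16 → … (one orbit).
7 cycles of lengths [9, 9, 3, 3, 1, 1, 1].
27 − 7 = 20 transpositions; sign(π) = (−1)^20 = +1.
(13|27)_J = +1 (Zolotarev's lemma cross-check).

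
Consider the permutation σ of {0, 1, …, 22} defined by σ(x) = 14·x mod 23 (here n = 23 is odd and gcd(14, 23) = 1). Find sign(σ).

Start at x=22: 22 → 9 → 11 → 16 → 17 → 8 → 20 → … (one orbit).
Cycle lengths of π_14 on ℤ/23ℤ: [22, 1]; 2 cycles in total.
With 2 cycles on 23 points, sign = (−1)^{23−2} = -1.
The Jacobi symbol (14|23) = -1 (Zolotarev) agrees.

-1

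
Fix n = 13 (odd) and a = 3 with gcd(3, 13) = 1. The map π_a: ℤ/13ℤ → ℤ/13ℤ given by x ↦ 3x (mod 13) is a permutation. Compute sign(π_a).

Trace 3: π^k(3) = [3, 9, 1] for k=0..2.
5 cycles of lengths [3, 3, 3, 3, 1].
sign(π) = (−1)^{n − #cycles} = (−1)^{13−5} = (−1)^8 = +1.

+1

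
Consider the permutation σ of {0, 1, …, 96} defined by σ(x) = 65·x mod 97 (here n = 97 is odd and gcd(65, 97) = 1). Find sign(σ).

+1

Trace 75: π^k(75) = [75, 25, 73, 89, 62, 53, 50] for k=0..6.
Cycle lengths of π_65 on ℤ/97ℤ: [48, 48, 1]; 3 cycles in total.
With 3 cycles on 97 points, sign = (−1)^{97−3} = +1.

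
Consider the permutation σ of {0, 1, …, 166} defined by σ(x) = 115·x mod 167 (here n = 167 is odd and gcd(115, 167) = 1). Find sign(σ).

Trace 56: π^k(56) = [56, 94, 122, 2, 63, 64, 12] for k=0..6.
Cycle type of π: 83×2 + 1; total 3 cycles.
3 cycles on 167: each ℓ→(−1)^(ℓ−1), product (−1)^164 = +1.
Via Zolotarev, sign(π_{115}) = (115|167) = +1.

+1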